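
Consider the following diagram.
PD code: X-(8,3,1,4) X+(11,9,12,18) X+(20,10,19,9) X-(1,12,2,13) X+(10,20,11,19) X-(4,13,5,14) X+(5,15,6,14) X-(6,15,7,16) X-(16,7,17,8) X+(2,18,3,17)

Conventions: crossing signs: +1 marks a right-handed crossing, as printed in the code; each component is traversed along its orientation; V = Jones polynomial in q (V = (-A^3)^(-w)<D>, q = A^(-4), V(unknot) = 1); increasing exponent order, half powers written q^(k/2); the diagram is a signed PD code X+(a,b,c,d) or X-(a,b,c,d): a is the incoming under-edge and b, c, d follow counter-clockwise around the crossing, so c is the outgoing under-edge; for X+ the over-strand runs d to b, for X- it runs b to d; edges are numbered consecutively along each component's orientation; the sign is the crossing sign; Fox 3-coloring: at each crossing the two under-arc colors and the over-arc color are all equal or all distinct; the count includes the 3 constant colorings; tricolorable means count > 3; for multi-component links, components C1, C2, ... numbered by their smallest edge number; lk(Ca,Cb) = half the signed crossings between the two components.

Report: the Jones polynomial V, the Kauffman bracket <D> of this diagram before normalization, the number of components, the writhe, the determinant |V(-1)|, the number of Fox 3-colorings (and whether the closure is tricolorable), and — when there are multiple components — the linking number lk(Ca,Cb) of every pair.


V = q^-2 + 2 + q^2
<D> = A^-8 + 2 + A^8 (w = 0)
3 components over 10 crossings, w = 0
lk(C1,C2): -1
lk(C1,C3) = 0
linking number lk(C2,C3) = +1
3 Fox colorings among 3^10, |V(-1)| = 4: not tricolorable
why: det 4 = |V(-1)|; not divisible by 3, so not tricolorable


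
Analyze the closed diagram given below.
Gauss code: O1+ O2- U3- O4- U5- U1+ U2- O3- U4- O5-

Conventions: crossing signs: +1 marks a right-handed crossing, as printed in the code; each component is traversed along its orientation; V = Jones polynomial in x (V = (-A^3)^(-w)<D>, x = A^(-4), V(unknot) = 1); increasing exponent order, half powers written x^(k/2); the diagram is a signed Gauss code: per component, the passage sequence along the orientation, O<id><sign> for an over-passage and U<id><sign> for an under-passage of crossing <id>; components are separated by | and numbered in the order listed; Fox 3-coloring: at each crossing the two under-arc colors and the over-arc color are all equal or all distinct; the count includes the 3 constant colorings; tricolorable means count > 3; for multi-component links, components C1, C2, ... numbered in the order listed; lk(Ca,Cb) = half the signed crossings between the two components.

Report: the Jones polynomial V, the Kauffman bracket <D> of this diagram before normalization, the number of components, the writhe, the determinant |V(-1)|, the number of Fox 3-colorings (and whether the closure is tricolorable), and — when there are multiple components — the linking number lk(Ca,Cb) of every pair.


V = -x^-4 + x^-3 + x^-1
<D> = -A^-5 - A^3 + A^7 (w = -3)
1 component over 5 crossings, w = -3
9 Fox colorings among 3^5, |V(-1)| = 3: tricolorable
why: w = -3 shifts under R1 moves; the (-A^3)^(3) factor cancels that in V


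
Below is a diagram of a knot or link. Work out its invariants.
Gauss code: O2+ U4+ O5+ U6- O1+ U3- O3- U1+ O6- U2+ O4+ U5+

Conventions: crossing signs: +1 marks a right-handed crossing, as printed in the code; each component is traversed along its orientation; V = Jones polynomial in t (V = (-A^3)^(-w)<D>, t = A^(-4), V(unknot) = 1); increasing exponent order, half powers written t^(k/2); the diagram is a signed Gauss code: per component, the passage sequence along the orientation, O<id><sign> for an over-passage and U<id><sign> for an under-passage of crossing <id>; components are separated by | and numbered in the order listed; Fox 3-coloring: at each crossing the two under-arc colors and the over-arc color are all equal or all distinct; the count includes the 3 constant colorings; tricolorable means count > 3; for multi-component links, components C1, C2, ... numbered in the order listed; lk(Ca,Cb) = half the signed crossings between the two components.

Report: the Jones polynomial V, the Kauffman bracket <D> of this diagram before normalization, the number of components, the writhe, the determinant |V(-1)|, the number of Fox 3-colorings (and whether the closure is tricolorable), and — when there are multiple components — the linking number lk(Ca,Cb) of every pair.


V(t) = t + t^3 - t^4
bracket: -A^-10 + A^-6 + A^2, w = +2
1 component, writhe +2, over 6 crossings
det 3, colorings 9 of 3^6 — tricolorable
observation: |V(-1)| = 3: so tricolorable, since 3 divides 3


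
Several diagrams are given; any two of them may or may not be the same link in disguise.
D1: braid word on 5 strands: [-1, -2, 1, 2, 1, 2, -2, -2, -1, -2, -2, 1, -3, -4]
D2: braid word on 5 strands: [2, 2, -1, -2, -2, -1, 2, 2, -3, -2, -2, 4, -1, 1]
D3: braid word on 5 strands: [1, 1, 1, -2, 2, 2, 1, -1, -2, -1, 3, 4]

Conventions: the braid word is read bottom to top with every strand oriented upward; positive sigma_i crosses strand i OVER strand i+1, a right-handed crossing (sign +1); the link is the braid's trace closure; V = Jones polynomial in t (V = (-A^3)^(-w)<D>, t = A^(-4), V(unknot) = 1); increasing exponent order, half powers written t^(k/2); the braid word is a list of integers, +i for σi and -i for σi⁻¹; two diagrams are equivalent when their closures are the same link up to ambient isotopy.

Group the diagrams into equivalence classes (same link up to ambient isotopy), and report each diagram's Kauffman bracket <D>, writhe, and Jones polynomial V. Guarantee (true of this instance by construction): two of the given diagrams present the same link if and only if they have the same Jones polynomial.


grouping into links: {D1} | {D2} | {D3}
V(D1) = t^-3 + t^-2 + t^-1 + 1  (w -4, c 14, <D> = A^-12 + A^-8 + A^-4 + 1)
D2 (bracket 2A^-6 + A^2 + A^10; 14 crossings at w = -2): V = t^-4 + t^-2 + 2
V(D3) = 1 + t + t^2 + t^3  [12 crossings, <D> = 1 + A^4 + A^8 + A^12, w = +4]
why: 3 classes among 3 diagrams; unequal V(t) rules out equality


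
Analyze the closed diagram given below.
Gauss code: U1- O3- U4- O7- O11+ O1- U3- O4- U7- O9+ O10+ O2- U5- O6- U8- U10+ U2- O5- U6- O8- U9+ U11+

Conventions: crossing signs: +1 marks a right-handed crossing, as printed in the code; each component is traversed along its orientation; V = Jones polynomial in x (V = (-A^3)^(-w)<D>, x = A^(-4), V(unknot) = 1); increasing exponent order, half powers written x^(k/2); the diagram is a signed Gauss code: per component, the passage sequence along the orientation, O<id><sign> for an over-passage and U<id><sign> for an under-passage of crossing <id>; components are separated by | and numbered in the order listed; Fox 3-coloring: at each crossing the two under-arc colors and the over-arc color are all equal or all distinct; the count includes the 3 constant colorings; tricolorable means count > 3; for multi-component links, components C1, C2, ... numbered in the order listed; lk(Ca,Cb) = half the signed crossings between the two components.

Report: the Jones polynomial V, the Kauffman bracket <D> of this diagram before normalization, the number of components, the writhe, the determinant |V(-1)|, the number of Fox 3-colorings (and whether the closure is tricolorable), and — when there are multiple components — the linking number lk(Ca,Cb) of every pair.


V = x^-8 - 2x^-7 + x^-6 - 2x^-5 + 2x^-4 + x^-2
<D> = -A^-7 - 2A + 2A^5 - A^9 + 2A^13 - A^17 (w = -5)
1 component over 11 crossings, w = -5
27 Fox colorings among 3^11, |V(-1)| = 9: tricolorable
why: V spans 6 powers of x: at least 6 crossings in any diagram


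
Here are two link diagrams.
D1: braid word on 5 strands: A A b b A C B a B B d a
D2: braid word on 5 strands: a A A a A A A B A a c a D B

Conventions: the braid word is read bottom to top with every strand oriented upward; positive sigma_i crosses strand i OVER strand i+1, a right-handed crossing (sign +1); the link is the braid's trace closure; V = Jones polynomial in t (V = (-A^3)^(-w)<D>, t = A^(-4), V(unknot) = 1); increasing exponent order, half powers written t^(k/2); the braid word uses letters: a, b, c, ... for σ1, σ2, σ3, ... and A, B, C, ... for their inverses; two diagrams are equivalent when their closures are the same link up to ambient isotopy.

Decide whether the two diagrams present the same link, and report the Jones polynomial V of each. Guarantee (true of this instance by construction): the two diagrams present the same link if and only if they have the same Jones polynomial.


same link: no
V(D1) = -t^-5 + t^-4 - t^-3 + 2t^-2 - t^-1 + 2 - t  [12 crossings, <D> = -A^-10 + 2A^-6 - A^-2 + 2A^2 - A^6 + A^10 - A^14, w = -2]
V(D2) = -t^-6 + t^-5 - t^-4 + 2t^-3 - t^-2 + t^-1  (w -4, c 14, <D> = A^-8 - A^-4 + 2 - A^4 + A^8 - A^12)
note: comparing 2 Jones polynomials yields 2 groups


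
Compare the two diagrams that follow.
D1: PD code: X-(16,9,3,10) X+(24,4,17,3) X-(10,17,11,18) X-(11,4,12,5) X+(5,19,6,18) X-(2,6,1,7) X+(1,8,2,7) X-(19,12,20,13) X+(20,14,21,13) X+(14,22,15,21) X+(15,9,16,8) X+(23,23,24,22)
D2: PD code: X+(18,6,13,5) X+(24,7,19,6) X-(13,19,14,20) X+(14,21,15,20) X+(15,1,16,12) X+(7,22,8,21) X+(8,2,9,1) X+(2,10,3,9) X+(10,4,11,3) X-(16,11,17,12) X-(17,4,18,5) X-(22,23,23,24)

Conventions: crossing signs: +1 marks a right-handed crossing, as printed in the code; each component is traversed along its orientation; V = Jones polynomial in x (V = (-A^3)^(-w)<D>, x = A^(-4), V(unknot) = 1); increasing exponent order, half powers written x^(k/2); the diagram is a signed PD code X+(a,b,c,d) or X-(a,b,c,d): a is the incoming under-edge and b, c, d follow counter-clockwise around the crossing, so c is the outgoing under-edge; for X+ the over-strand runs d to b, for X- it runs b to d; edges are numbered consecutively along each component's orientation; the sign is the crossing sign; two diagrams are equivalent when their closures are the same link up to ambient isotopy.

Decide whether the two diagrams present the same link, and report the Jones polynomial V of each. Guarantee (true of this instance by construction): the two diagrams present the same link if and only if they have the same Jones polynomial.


equivalent: no
V(D1) = 1 + x + x^2 + x^3  (w +2, c 12, <D> = A^-6 + A^-2 + A^2 + A^6)
V(D2) = x + x^2 + 2x^3 + x^4 - x^7  (w +4, c 12, <D> = -A^-16 + A^-4 + 2 + A^4 + A^8)
why: V(x) takes 2 values over 2 diagrams, fixing the grouping


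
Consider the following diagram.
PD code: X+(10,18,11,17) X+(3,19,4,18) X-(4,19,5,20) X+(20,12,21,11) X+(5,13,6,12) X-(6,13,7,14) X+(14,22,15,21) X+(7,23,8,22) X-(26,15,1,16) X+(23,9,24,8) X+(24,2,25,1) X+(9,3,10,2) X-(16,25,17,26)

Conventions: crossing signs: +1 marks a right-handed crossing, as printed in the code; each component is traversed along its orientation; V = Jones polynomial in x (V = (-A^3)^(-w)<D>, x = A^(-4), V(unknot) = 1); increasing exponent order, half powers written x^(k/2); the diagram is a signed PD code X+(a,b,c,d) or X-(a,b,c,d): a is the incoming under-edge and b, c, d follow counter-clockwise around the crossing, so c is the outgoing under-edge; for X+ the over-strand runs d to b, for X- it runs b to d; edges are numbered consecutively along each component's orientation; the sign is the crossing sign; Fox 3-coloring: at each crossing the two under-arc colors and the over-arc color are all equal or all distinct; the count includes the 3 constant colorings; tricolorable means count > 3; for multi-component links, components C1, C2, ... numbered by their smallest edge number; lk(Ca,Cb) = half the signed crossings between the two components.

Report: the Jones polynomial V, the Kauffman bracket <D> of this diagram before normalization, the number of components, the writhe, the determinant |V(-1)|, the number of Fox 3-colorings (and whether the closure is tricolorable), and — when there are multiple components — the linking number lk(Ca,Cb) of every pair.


Jones polynomial: V(x) = 1 - x + 3x^2 - 3x^3 + 3x^4 - 4x^5 + 3x^6 - 2x^7 + x^8
<D> = -A^-17 + 2A^-13 - 3A^-9 + 4A^-5 - 3A^-1 + 3A^3 - 3A^7 + A^11 - A^15; writhe +5
components 1, writhe +5 (13 crossings)
3-colorings: 9 of 3^13, det 21 — tricolorable
note: det 21 = |V(-1)|; divisible by 3, so tricolorable


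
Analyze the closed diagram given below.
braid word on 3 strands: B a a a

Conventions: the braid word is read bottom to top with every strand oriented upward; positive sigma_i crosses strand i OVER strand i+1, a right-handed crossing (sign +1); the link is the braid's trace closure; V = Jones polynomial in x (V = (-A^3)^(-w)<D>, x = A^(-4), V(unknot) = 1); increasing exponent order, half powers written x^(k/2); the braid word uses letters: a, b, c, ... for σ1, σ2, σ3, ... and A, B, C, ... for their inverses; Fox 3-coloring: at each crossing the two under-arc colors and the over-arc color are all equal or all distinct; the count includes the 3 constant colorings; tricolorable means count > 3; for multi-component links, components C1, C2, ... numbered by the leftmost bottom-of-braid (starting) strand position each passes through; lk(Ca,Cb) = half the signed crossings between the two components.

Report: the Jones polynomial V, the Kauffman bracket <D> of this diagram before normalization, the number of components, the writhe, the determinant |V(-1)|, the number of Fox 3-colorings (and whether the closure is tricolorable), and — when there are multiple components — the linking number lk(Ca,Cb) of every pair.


V = x + x^3 - x^4
<D> = -A^-10 + A^-6 + A^2 (w = +2)
1 component over 4 crossings, w = +2
9 Fox colorings among 3^4, |V(-1)| = 3: tricolorable
why: |V(-1)| = 3: so tricolorable, since 3 divides 3


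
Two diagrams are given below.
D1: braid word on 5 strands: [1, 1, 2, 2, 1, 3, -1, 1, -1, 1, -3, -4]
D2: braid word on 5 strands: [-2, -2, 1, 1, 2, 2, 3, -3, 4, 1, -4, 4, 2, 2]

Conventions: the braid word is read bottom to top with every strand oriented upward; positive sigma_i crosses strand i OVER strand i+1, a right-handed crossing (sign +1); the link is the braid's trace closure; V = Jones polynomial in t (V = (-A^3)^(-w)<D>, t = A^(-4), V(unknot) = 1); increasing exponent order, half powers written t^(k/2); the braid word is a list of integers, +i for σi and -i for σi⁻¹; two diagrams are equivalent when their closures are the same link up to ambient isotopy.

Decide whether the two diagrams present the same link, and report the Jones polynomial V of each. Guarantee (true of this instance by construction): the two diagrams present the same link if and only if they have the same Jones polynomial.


equivalent: yes
V(D1) = t + t^2 + 2t^3 + t^4 - t^7  (w +4, c 12, <D> = -A^-16 + A^-4 + 2 + A^4 + A^8)
V(D2) = t + t^2 + 2t^3 + t^4 - t^7  (w +6, c 14, <D> = -A^-10 + A^2 + 2A^6 + A^10 + A^14)
why: D2 (14 crossings) and D1 (12) are Markov-related braid presentations


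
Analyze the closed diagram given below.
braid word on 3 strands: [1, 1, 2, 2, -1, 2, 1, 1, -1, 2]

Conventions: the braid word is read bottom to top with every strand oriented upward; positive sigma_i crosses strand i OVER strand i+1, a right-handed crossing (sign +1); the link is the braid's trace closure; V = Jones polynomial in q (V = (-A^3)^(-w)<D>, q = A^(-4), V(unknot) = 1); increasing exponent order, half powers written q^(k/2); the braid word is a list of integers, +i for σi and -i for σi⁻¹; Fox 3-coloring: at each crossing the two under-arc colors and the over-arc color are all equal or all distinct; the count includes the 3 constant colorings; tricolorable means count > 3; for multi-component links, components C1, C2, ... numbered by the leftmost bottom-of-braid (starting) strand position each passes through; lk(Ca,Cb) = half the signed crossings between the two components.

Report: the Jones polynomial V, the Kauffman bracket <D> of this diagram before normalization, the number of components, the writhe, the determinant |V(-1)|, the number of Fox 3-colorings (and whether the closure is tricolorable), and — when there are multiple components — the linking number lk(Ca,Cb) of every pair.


V(q) = q^2 + 2q^4 - 2q^5 + q^6 - 2q^7 + q^8
bracket: A^-14 - 2A^-10 + A^-6 - 2A^-2 + 2A^2 + A^10, w = +6
1 component, writhe +6, over 10 crossings
det 9, colorings 27 of 3^10 — tricolorable
observation: w = +6 (over 10 crossings) is diagram-only; (-A^3)^(-6) removes it from V


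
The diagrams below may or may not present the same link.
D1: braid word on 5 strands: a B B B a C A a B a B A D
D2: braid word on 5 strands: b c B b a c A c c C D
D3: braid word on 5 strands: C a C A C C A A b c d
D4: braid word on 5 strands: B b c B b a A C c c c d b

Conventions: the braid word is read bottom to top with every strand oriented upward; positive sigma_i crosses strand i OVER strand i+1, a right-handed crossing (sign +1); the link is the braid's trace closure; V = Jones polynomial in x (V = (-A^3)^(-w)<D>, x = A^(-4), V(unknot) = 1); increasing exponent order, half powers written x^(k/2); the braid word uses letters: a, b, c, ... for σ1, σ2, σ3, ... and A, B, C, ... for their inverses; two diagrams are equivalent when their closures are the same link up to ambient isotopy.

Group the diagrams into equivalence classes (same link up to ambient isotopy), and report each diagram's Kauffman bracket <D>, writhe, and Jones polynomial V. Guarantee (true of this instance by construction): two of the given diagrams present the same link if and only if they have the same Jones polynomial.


grouping into links: {D1} | {D2, D4} | {D3}
V(D1) = x^(-13/2) - 2x^(-11/2) + 2x^(-9/2) - 3x^(-7/2) + 2x^(-5/2) - 2x^(-3/2) + x^(-1/2) - x^(1/2)  (w -5, c 13, <D> = A^-17 - A^-13 + 2A^-9 - 2A^-5 + 3A^-1 - 2A^3 + 2A^7 - A^11)
V(D2) = -x^(1/2) - x^(3/2) - x^(5/2) + x^(9/2)  (w +3, c 11, <D> = -A^-9 + A^-1 + A^3 + A^7)
V(D3) = x^(-13/2) - x^(-11/2) + x^(-9/2) - 2x^(-7/2) - x^(-3/2)  [11 crossings, <D> = A^-3 + 2A^5 - A^9 + A^13 - A^17, w = -3]
D4 (bracket -A^-3 + A^5 + A^9 + A^13; 13 crossings at w = +5): V = -x^(1/2) - x^(3/2) - x^(5/2) + x^(9/2)
key observation: V(x) takes 3 values over 4 diagrams, fixing the grouping


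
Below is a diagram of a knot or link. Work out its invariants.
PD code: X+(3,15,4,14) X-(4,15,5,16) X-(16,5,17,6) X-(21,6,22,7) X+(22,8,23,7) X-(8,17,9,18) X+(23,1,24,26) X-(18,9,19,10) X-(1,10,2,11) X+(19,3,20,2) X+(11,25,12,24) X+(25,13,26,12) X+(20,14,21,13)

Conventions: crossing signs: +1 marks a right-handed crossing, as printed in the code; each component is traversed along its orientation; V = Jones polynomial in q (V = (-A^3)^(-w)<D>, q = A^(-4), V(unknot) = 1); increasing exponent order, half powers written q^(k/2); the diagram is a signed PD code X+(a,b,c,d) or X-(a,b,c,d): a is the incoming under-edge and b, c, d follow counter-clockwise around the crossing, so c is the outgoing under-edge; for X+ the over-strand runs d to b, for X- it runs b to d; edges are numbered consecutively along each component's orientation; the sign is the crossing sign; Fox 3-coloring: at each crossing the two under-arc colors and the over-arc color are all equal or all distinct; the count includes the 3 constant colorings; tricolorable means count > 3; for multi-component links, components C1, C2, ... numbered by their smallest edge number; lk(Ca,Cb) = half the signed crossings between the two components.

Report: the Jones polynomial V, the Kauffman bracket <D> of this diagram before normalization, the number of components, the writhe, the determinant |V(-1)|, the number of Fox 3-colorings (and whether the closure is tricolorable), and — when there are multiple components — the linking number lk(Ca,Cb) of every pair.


V = -q^-3 + 2q^-2 - 2q^-1 + 3 - 2q + 2q^2 - q^3
<D> = A^-9 - 2A^-5 + 2A^-1 - 3A^3 + 2A^7 - 2A^11 + A^15 (w = +1)
1 component over 13 crossings, w = +1
3 Fox colorings among 3^13, |V(-1)| = 13: not tricolorable
why: w = +1 shifts under R1 moves; the (-A^3)^(-1) factor cancels that in V


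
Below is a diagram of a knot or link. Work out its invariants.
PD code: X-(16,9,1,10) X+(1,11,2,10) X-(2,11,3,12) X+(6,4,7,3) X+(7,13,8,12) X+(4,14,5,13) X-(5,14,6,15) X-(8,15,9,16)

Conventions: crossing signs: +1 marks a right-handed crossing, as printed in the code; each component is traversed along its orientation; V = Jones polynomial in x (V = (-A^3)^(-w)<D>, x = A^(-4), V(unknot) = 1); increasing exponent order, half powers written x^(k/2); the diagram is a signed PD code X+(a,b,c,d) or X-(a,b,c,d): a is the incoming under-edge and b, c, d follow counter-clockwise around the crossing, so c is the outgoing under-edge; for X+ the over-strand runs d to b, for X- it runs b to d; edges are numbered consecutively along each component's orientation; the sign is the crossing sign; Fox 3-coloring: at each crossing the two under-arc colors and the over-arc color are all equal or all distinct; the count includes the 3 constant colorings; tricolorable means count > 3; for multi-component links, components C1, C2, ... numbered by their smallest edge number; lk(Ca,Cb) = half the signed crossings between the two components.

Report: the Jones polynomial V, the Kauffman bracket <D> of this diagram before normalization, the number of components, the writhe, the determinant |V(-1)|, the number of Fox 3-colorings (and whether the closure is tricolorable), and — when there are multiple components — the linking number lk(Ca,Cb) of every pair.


V(x) = 1
bracket: 1, w = 0
1 component, writhe 0, over 8 crossings
det 1, colorings 3 of 3^8 — not tricolorable
observation: det 1 = |V(-1)|; not divisible by 3, so not tricolorable


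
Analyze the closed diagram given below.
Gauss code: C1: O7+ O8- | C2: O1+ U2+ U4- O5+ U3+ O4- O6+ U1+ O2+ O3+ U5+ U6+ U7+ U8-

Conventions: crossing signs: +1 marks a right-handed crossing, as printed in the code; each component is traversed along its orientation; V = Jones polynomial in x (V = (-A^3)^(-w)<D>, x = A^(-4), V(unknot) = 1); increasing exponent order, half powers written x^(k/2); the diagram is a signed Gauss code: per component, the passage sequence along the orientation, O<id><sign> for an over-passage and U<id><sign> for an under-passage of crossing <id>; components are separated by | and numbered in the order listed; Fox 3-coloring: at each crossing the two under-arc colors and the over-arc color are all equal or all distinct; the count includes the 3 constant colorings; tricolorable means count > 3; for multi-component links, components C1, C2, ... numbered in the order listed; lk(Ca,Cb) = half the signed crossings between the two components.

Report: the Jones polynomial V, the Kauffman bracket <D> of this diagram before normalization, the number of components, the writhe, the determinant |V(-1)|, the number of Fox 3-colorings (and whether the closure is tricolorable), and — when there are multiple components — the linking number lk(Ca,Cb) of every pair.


V(x) = -x^(1/2) - x^(5/2) - x^(7/2) + x^(13/2)
bracket: A^-14 - A^-2 - A^2 - A^10, w = +4
2 components, writhe +4, over 8 crossings
lk(C1,C2) = 0
det 0, colorings 9 of 3^9 — tricolorable
observation: |V(-1)| = 0: so tricolorable, since 3 divides 0


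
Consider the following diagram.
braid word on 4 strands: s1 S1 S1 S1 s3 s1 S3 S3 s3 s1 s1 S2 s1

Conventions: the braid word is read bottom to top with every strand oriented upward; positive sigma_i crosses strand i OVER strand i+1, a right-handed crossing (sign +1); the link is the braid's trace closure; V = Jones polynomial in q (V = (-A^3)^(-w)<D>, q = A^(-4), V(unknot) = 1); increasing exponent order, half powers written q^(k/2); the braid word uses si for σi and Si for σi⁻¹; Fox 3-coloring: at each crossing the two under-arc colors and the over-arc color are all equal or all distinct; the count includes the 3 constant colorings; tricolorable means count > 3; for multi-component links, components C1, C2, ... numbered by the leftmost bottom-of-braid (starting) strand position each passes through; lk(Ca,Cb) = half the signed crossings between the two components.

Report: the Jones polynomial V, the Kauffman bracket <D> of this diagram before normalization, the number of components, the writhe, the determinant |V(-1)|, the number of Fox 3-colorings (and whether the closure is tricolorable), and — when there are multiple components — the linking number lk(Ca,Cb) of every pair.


V(q) = 1 + q + q^2 + q^3
bracket: -A^-9 - A^-5 - A^-1 - A^3, w = +1
3 components, writhe +1, over 13 crossings
lk(C1,C2) = +1
linking number lk(C1,C3) = 0
lk(C2,C3): 0
det 0, colorings 9 of 3^13 — tricolorable
observation: inverse pairs cancel, leaving σ1⁻¹ σ1⁻¹ σ3 σ1 σ3⁻¹ σ1 σ1 σ2⁻¹ σ1


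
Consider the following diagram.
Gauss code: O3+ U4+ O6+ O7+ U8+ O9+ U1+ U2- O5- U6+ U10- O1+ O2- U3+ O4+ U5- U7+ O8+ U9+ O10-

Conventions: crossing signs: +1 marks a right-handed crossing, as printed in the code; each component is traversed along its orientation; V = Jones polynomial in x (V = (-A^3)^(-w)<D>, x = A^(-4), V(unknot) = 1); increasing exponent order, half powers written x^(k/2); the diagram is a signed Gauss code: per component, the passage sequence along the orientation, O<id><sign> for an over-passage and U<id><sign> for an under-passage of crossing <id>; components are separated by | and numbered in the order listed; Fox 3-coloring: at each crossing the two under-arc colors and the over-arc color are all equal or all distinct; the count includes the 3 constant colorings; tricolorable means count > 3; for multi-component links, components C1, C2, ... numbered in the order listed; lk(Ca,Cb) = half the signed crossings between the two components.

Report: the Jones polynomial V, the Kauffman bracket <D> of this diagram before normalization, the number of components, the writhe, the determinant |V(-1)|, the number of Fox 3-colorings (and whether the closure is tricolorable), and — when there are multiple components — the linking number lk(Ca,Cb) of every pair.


V(x) = x - x^2 + 2x^3 - x^4 + x^5 - x^6
bracket: -A^-12 + A^-8 - A^-4 + 2 - A^4 + A^8, w = +4
1 component, writhe +4, over 10 crossings
det 7, colorings 3 of 3^10 — not tricolorable
observation: det 7 = |V(-1)|; not divisible by 3, so not tricolorable


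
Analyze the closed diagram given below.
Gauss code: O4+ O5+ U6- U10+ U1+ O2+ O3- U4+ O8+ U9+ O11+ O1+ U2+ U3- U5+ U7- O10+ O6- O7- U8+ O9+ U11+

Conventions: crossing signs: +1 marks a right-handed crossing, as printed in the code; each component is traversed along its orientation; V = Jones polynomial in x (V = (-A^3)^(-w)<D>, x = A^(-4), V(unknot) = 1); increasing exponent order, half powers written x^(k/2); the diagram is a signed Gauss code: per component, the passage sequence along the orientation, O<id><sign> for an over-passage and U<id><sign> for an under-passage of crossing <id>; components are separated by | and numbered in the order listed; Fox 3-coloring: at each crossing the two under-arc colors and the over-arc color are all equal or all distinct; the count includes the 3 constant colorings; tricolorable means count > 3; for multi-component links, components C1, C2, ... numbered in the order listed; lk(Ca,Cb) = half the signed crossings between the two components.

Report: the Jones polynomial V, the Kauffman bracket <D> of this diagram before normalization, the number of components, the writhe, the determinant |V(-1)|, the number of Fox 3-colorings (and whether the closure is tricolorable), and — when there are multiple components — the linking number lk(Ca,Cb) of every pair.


V = x^2 + x^4 - x^5 + x^6 - x^7
<D> = A^-13 - A^-9 + A^-5 - A^-1 - A^7 (w = +5)
1 component over 11 crossings, w = +5
3 Fox colorings among 3^11, |V(-1)| = 5: not tricolorable
why: V spans 5 powers of x: at least 5 crossings in any diagram


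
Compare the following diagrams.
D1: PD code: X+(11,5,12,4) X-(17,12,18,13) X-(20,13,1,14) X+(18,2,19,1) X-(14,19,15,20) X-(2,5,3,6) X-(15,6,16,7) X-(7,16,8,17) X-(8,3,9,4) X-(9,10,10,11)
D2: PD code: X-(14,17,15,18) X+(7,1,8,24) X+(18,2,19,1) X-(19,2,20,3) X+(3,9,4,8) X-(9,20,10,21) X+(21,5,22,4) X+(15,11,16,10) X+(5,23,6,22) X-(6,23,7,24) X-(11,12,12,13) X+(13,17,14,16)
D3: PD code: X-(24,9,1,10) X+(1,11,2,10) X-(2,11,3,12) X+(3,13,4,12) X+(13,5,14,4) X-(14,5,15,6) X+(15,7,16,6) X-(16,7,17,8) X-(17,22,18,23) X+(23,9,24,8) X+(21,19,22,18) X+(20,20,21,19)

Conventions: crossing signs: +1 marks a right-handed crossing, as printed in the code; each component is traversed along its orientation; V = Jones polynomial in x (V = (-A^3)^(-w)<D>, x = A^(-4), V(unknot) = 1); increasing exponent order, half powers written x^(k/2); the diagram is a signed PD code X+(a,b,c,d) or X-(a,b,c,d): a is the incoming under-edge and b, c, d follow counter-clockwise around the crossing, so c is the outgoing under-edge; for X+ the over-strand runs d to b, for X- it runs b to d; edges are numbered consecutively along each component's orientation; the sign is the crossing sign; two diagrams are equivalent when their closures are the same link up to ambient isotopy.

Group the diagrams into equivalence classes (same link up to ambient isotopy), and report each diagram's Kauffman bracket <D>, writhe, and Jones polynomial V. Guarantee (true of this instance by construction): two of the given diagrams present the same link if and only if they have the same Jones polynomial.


equivalence classes: {D1} | {D2} | {D3}
D1 (bracket A^-14 - A^-10 + 2A^-6 - A^-2 + A^2 - A^6; 10 crossings at w = -6): V = -x^-6 + x^-5 - x^-4 + 2x^-3 - x^-2 + x^-1
V(D2) = x + x^3 - x^4  (w +2, c 12, <D> = -A^-10 + A^-6 + A^2)
V(D3) = 1  [12 crossings, <D> = A^6, w = +2]
key observation: comparing 3 Jones polynomials yields 3 groups


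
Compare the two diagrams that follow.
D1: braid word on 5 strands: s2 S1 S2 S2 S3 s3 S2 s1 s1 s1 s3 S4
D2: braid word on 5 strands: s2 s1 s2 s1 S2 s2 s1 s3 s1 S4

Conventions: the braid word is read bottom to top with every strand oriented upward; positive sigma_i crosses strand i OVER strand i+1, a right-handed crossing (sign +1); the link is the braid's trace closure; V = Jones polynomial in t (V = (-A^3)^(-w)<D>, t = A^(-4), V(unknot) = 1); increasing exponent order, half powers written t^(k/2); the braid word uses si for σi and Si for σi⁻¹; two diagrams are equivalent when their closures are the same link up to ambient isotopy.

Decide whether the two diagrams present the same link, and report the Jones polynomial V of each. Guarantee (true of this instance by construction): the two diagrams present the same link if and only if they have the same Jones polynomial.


equivalent: no
V(D1) = -t^-3 + 2t^-2 - 2t^-1 + 3 - 2t + 2t^2 - t^3  (w 0, c 12, <D> = -A^-12 + 2A^-8 - 2A^-4 + 3 - 2A^4 + 2A^8 - A^12)
D2 (bracket -A^-10 + A^-6 - A^-2 + A^2 + A^10; 10 crossings at w = +6): V = t^2 + t^4 - t^5 + t^6 - t^7
why: comparing 2 Jones polynomials yields 2 groups


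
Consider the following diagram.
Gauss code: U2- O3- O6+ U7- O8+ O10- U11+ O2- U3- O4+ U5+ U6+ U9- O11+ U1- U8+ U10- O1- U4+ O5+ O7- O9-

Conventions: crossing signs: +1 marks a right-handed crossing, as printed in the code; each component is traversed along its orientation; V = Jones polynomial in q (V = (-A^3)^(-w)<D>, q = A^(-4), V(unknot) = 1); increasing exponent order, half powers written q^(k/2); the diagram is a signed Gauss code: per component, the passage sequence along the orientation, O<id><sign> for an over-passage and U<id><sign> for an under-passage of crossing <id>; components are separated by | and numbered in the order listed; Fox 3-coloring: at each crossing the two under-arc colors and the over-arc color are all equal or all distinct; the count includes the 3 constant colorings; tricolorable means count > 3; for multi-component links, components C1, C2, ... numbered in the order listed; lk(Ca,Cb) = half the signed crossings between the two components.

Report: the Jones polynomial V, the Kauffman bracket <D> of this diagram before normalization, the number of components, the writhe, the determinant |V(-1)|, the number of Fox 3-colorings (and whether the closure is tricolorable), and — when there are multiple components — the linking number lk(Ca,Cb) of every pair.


Jones polynomial: V(q) = -q^-3 + 2q^-2 - 2q^-1 + 3 - 2q + 2q^2 - q^3
<D> = A^-15 - 2A^-11 + 2A^-7 - 3A^-3 + 2A - 2A^5 + A^9; writhe -1
components 1, writhe -1 (11 crossings)
3-colorings: 3 of 3^11, det 13 — not tricolorable
note: V spans 6 powers of q: at least 6 crossings in any diagram


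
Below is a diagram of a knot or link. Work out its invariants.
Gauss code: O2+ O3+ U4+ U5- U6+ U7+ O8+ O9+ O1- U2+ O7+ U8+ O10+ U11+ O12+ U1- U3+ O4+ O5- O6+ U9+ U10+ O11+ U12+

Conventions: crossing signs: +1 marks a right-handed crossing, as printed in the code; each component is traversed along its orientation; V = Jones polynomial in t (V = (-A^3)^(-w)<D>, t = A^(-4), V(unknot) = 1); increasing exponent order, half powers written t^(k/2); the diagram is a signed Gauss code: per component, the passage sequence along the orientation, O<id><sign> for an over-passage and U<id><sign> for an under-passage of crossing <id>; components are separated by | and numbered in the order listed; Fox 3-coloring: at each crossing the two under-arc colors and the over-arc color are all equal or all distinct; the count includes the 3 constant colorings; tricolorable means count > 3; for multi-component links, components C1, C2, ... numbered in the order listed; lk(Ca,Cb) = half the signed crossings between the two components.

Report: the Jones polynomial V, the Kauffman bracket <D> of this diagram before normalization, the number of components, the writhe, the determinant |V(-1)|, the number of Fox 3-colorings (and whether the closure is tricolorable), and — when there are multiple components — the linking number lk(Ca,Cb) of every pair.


V(t) = t^3 + t^5 - t^8
bracket: -A^-8 + A^4 + A^12, w = +8
1 component, writhe +8, over 12 crossings
det 3, colorings 9 of 3^12 — tricolorable
observation: V spans 5 powers of t: at least 5 crossings in any diagram


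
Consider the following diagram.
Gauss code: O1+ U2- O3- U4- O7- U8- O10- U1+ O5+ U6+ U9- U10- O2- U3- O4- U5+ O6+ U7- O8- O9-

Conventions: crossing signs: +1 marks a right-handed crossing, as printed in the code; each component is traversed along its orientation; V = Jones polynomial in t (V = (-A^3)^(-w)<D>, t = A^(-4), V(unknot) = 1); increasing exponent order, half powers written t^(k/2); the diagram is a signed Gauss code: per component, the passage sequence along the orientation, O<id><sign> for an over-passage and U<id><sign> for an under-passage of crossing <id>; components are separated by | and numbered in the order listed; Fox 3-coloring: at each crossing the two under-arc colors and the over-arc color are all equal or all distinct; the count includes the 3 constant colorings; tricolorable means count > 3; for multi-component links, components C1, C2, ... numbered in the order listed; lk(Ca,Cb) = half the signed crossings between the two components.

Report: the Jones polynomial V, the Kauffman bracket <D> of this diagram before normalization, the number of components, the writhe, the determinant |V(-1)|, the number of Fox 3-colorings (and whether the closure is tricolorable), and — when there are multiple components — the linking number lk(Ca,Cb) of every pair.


Jones polynomial: V(t) = -t^-4 + t^-3 + t^-1
<D> = A^-8 + 1 - A^4; writhe -4
components 1, writhe -4 (10 crossings)
3-colorings: 9 of 3^10, det 3 — tricolorable
note: det 3 = |V(-1)|; divisible by 3, so tricolorable


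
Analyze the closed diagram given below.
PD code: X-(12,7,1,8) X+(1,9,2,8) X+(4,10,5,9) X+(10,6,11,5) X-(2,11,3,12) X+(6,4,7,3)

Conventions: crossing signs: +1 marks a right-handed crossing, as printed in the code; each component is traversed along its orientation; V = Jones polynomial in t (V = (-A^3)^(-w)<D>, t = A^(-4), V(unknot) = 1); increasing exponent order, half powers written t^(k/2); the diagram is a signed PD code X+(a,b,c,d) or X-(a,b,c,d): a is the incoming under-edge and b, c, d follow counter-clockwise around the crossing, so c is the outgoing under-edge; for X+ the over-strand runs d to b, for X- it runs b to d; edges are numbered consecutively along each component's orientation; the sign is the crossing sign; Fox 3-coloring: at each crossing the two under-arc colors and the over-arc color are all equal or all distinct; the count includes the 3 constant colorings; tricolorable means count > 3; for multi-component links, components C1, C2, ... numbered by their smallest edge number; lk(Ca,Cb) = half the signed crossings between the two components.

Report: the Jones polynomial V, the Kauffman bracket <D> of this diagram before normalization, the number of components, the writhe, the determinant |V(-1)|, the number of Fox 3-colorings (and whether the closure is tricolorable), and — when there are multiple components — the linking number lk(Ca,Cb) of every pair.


Jones polynomial: V(t) = t + t^3 - t^4
<D> = -A^-10 + A^-6 + A^2; writhe +2
components 1, writhe +2 (6 crossings)
3-colorings: 9 of 3^6, det 3 — tricolorable
note: w = +2 shifts under R1 moves; the (-A^3)^(-2) factor cancels that in V


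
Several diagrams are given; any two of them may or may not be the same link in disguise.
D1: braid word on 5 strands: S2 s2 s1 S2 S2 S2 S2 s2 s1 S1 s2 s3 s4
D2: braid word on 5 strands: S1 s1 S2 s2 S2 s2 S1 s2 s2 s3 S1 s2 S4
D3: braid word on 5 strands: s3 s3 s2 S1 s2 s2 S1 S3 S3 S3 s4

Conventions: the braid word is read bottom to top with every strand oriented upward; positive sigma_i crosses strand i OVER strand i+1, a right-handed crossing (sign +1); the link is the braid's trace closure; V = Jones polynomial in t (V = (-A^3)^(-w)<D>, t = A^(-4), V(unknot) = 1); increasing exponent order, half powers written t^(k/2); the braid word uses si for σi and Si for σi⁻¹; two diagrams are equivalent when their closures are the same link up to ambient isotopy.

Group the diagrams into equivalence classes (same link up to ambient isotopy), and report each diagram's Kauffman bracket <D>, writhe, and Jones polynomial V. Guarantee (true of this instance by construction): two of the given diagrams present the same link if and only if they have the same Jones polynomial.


equivalence classes: {D1} | {D2, D3}
D1 (bracket A^5 + A^13; 13 crossings at w = +1): V = -t^(-5/2) - t^(-1/2)
D2 (bracket -A^-11 + 2A^-7 - A^-3 + 2A - A^5 + A^9; 13 crossings at w = +1): V = -t^(-3/2) + t^(-1/2) - 2t^(1/2) + t^(3/2) - 2t^(5/2) + t^(7/2)
D3 (bracket -A^-11 + 2A^-7 - A^-3 + 2A - A^5 + A^9; 11 crossings at w = +1): V = -t^(-3/2) + t^(-1/2) - 2t^(1/2) + t^(3/2) - 2t^(5/2) + t^(7/2)
key observation: 2 classes among 3 diagrams; unequal V(t) rules out equality


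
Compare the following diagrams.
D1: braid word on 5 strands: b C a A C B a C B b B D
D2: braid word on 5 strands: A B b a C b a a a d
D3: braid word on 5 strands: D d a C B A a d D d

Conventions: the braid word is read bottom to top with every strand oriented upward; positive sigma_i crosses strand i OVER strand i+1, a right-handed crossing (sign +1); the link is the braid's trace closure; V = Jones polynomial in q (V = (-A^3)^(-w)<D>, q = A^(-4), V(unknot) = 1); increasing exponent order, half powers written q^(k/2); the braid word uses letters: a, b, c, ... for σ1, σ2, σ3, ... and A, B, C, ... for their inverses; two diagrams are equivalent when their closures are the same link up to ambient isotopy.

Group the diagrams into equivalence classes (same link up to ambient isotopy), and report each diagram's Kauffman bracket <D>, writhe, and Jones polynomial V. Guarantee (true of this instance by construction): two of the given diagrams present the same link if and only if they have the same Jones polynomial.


classes: {D1} | {D2} | {D3}
V(D1) = -q^-4 + q^-3 + q^-1  [12 crossings, <D> = A^-8 + 1 - A^4, w = -4]
D2 (bracket -A^-4 + 1 + A^8; 10 crossings at w = +4): V = q + q^3 - q^4
V(D3) = 1  [10 crossings, <D> = 1, w = 0]
note: 3 values of V(q) split the 3 diagrams


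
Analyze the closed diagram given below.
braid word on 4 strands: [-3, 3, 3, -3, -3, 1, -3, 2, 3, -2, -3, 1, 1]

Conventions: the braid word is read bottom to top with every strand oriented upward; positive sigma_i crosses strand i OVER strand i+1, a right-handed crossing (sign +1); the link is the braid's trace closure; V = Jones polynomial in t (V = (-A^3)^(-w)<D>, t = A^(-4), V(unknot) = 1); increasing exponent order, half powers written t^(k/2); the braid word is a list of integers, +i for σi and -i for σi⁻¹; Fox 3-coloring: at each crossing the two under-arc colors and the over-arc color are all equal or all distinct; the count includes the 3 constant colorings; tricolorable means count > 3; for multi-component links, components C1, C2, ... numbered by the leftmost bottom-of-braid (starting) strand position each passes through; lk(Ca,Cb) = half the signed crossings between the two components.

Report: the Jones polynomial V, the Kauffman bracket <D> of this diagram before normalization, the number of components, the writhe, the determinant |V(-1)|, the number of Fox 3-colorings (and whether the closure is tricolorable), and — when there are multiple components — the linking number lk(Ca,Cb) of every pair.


Jones polynomial: V(t) = -t^-3 + t^-2 - t^-1 + 3 - t + t^2 - t^3
<D> = A^-9 - A^-5 + A^-1 - 3A^3 + A^7 - A^11 + A^15; writhe +1
components 1, writhe +1 (13 crossings)
3-colorings: 27 of 3^13, det 9 — tricolorable
note: V is palindromic (span 6, det 9): t -> 1/t fixes it; necessary, not sufficient, for amphichirality
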